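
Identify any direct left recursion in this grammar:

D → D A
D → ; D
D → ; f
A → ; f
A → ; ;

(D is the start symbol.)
Direct left recursion occurs when N → N α for some non-terminal N (the right-hand side begins with the left-hand side itself).

D → D A: LEFT RECURSIVE (starts with D)
D → ; D: starts with ';'
D → ; f: starts with ';'
A → ; f: starts with ';'
A → ; ;: starts with ';'

The grammar has direct left recursion on: D.

Answer: Yes, D is left-recursive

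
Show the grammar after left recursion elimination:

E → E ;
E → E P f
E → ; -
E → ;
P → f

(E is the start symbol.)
E is directly left-recursive. The standard transformation for
  A → A α₁ | ... | A α_m | β₁ | ... | β_n
is
  A  → β₁ A' | ... | β_n A'
  A' → α₁ A' | ... | α_m A' | ε

E → ; - becomes E → ; - E'
E → ; becomes E → ; E'
E → E ; becomes E' → ; E'
E → E P f becomes E' → P f E'
Add E' → ε

Productions for other non-terminals are unchanged:
  P → f

Resulting grammar:
E → ; - E'
E → ; E'
E' → ; E'
E' → P f E'
E' → ε
P → f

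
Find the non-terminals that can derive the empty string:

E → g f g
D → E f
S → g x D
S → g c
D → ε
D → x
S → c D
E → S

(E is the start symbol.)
{ 'D' }

ε-productions: D → ε
So D is immediately nullable.
No further non-terminal can be added: every production for the remaining non-terminals contains a terminal or a non-nullable non-terminal.
Nullable = { 'D' }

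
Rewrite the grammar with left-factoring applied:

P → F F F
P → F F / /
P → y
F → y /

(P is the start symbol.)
P → F F P'
P' → F
P' → / /
P → y
F → y /

Left-factoring transforms A → αβ₁ | αβ₂ into A → αA' and A' → β₁ | β₂
(α is the longest common prefix among the alternatives). Repeat until
no nonterminal has two alternatives with a common prefix.

Round 1: P has alternatives sharing prefix 'F F'. Introduce P': P → F F P'
  Add: P' → F
  Add: P' → / /

No remaining common prefixes — done.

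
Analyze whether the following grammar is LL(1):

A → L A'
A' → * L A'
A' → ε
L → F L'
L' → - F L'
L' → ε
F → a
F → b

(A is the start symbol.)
Relevant sets:
  FOLLOW(A') = { $ }
  FOLLOW(L') = { $, '*' }

For A':
  PREDICT(A' → '*' L A') = { '*' }
  PREDICT(A' → ε) = { $ }
For L':
  PREDICT(L' → '-' F L') = { '-' }
  PREDICT(L' → ε) = { $, '*' }
For F:
  PREDICT(F → a) = { 'a' }
  PREDICT(F → b) = { 'b' }
A, L have a single production, so nothing to check there.

All predict sets are disjoint. The grammar IS LL(1).

Answer: Yes, the grammar is LL(1).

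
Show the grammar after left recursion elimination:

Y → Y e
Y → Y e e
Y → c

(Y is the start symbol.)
Y is directly left-recursive. The standard transformation for
  A → A α₁ | ... | A α_m | β₁ | ... | β_n
is
  A  → β₁ A' | ... | β_n A'
  A' → α₁ A' | ... | α_m A' | ε

Y → c becomes Y → c Y'
Y → Y e becomes Y' → e Y'
Y → Y e e becomes Y' → e e Y'
Add Y' → ε

Resulting grammar:
Y → c Y'
Y' → e Y'
Y' → e e Y'
Y' → ε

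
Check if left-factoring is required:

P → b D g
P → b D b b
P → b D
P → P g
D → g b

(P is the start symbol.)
Yes, P has productions with common prefix 'b D'

Left-factoring is needed when two productions for the same non-terminal
share a common prefix on the right-hand side.

Productions for P:
  P → b D g
  P → b D b b
  P → b D
  P → P g

Found common prefix 'b D' in productions for P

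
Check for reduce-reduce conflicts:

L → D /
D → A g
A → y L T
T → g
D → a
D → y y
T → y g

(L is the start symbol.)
No reduce-reduce conflicts

A reduce-reduce conflict occurs when an LR(0) state has two complete items [A → α .] and [B → β .] — both call for a reduction, and with no lookahead the parser cannot choose between them.

Augment with L' → L and build the canonical LR(0) collection (I0 = CLOSURE({[L' → . L]}), then GOTO on every symbol after a dot until no new states appear). It has 14 states:
  I0: { [A → . y L T], [D → . A g], [D → . a], [D → . y y], [L → . D /], [L' → . L] }  — shift
  I1: { [D → A . g] }  — shift
  I2: { [L → D . /] }  — shift
  I3: { [L' → L .] }  — accept
  I4: { [D → a .] }  — reduce
  I5: { [A → . y L T], [A → y . L T], [D → . A g], [D → . a], [D → . y y], [D → y . y], [L → . D /] }  — shift
  I6: { [A → y L . T], [T → . g], [T → . y g] }  — shift
  I7: { [A → . y L T], [A → y . L T], [D → . A g], [D → . a], [D → . y y], [D → y . y], [D → y y .], [L → . D /] }  — shift, reduce
  I8: { [A → y L T .] }  — reduce
  I9: { [T → g .] }  — reduce
  I10: { [T → y . g] }  — shift
  I11: { [T → y g .] }  — reduce
  I12: { [L → D / .] }  — reduce
  I13: { [D → A g .] }  — reduce

No state contains more than one complete item.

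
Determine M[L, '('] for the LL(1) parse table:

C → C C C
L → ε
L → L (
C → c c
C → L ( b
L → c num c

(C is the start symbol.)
L → ε, L → L (

To find M[L, '('], we find productions for L where '(' is in the predict set (PREDICT(N → α) = (FIRST(α) \ {ε}) ∪ (FOLLOW(N) if α ⇒* ε)).

Relevant sets:
  FIRST(L) = { '(', 'c', ε }
  FOLLOW(L) = { '(' }

L → ε: PREDICT = { '(' }
  '(' is in predict set, so this production goes in M[L, '(']
L → L (: PREDICT = { '(', 'c' }
  '(' is in predict set, so this production goes in M[L, '(']
L → c num c: PREDICT = { 'c' }

M[L, '('] = L → ε, L → L (  (a multiply-defined cell — the grammar is not LL(1))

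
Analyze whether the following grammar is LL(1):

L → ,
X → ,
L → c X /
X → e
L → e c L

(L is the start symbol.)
Yes, the grammar is LL(1).

A grammar is LL(1) if for each non-terminal N with multiple productions, the predict sets of those productions are pairwise disjoint, where PREDICT(N → α) = (FIRST(α) \ {ε}) ∪ (FOLLOW(N) if α ⇒* ε).

For L:
  PREDICT(L → ',') = { ',' }
  PREDICT(L → c X '/') = { 'c' }
  PREDICT(L → e c L) = { 'e' }
For X:
  PREDICT(X → ',') = { ',' }
  PREDICT(X → e) = { 'e' }

All predict sets are disjoint. The grammar IS LL(1).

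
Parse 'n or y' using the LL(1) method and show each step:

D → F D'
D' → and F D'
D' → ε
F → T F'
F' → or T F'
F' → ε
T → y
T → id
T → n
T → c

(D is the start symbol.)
LL(1) parsing maintains a stack (initially the start symbol over $) and the input. At each step: if the stack top is a terminal, match it against the current input token; if it is a non-terminal N, replace it with the RHS of M[N, lookahead] (the unique production whose predict set contains the lookahead).

Stack is shown with the top on the left.

Stack         Input     Action
------------------------------
D $           n or y $  output D → F D'
F D' $        n or y $  output F → T F'
T F' D' $     n or y $  output T → n
n F' D' $     n or y $  match 'n'
F' D' $       or y $    output F' → or T F'
or T F' D' $  or y $    match 'or'
T F' D' $     y $       output T → y
y F' D' $     y $       match 'y'
F' D' $       $         output F' → ε
D' $          $         output D' → ε
$             $         accept

The string is accepted.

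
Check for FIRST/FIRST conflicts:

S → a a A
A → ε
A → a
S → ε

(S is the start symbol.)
Productions for S:
  S → a a A: FIRST = { 'a' }
  S → ε: FIRST = { ε }
Productions for A:
  A → ε: FIRST = { ε }
  A → a: FIRST = { 'a' }

All alternatives of each non-terminal have pairwise disjoint FIRST sets.

Answer: No FIRST/FIRST conflicts.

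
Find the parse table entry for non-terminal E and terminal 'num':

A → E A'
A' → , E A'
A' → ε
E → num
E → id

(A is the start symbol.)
To find M[E, 'num'], we find productions for E where 'num' is in the predict set (PREDICT(N → α) = (FIRST(α) \ {ε}) ∪ (FOLLOW(N) if α ⇒* ε)).

E → num: PREDICT = { 'num' }
  'num' is in predict set, so this production goes in M[E, 'num']
E → id: PREDICT = { 'id' }

M[E, 'num'] = E → num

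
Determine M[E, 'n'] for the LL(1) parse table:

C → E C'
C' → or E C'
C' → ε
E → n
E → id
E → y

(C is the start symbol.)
To find M[E, 'n'], we find productions for E where 'n' is in the predict set (PREDICT(N → α) = (FIRST(α) \ {ε}) ∪ (FOLLOW(N) if α ⇒* ε)).

E → n: PREDICT = { 'n' }
  'n' is in predict set, so this production goes in M[E, 'n']
E → id: PREDICT = { 'id' }
E → y: PREDICT = { 'y' }

M[E, 'n'] = E → n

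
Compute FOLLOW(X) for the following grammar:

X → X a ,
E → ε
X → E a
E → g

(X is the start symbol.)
{ $, 'a' }

X is the start symbol, so $ ∈ FOLLOW(X).
In X → X a ,: X is followed by a ',', add FIRST(a ',') \ {ε} = { 'a' }

Taking the union: FOLLOW(X) = { $, 'a' }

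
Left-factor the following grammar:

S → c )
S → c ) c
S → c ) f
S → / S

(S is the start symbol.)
S → c ) S'
S' → ε
S' → c
S' → f
S → / S

Left-factoring transforms A → αβ₁ | αβ₂ into A → αA' and A' → β₁ | β₂
(α is the longest common prefix among the alternatives). Repeat until
no nonterminal has two alternatives with a common prefix.

Round 1: S has alternatives sharing prefix 'c )'. Introduce S': S → c ) S'
  Add: S' → ε
  Add: S' → c
  Add: S' → f

No remaining common prefixes — done.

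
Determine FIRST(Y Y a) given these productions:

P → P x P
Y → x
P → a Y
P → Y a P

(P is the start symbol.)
FIRST sets of the non-terminals involved (from the grammar, by fixed-point iteration):
  FIRST(Y) = { 'x' }

To compute FIRST(Y Y a), process the symbols left to right:
Symbol Y is a non-terminal. Add FIRST(Y) \ {ε} = { 'x' }
Y is not nullable (ε ∉ FIRST(Y)), so stop here.
FIRST(Y Y a) = { 'x' }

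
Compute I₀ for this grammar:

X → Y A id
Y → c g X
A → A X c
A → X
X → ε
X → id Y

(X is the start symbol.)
First, augment the grammar with X' → X
I₀ = CLOSURE({ [X' → . X] }):
  [X' → . X] has the dot before X: add [X → . Y A id], [X → .], [X → . id Y]
  [X → . Y A id] has the dot before Y: add [Y → . c g X]
No further items can be added.

I₀ = { [X → . Y A id], [X → . id Y], [X → .], [X' → . X], [Y → . c g X] }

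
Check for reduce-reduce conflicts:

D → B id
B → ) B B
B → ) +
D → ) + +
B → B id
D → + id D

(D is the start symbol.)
A reduce-reduce conflict occurs when an LR(0) state has two complete items [A → α .] and [B → β .] — both call for a reduction, and with no lookahead the parser cannot choose between them.

Augment with D' → D and build the canonical LR(0) collection (I0 = CLOSURE({[D' → . D]}), then GOTO on every symbol after a dot until no new states appear). It has 15 states:
  I0: { [B → . ) +], [B → . ) B B], [B → . B id], [D → . ) + +], [D → . + id D], [D → . B id], [D' → . D] }  — shift
  I1: { [B → ) . +], [B → ) . B B], [B → . ) +], [B → . ) B B], [B → . B id], [D → ) . + +] }  — shift
  I2: { [D → + . id D] }  — shift
  I3: { [B → B . id], [D → B . id] }  — shift
  I4: { [D' → D .] }  — accept
  I5: { [B → B id .], [D → B id .] }  — 2 reduces
  I6: { [B → . ) +], [B → . ) B B], [B → . B id], [D → + id . D], [D → . ) + +], [D → . + id D], [D → . B id] }  — shift
  I7: { [D → + id D .] }  — reduce
  I8: { [B → ) . +], [B → ) . B B], [B → . ) +], [B → . ) B B], [B → . B id] }  — shift
  I9: { [B → ) + .], [D → ) + . +] }  — shift, reduce
  I10: { [B → ) B . B], [B → . ) +], [B → . ) B B], [B → . B id], [B → B . id] }  — shift
  I11: { [B → ) B B .], [B → B . id] }  — shift, reduce
  I12: { [B → B id .] }  — reduce
  I13: { [D → ) + + .] }  — reduce
  I14: { [B → ) + .] }  — reduce

I5 contains complete items [B → B id .], [D → B id .] — reduce-reduce conflict.

Answer: Yes — I5: [B → B id .] vs [D → B id .]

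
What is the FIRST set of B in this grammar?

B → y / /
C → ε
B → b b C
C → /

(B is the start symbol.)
To compute FIRST(B), examine every production with B on the left-hand side, reading each right-hand side left to right until a non-nullable symbol is reached.

From B → y / /:
  - y is a terminal: add 'y' and stop
From B → b b C:
  - b is a terminal: add 'b' and stop

Collecting: FIRST(B) = { 'b', 'y' }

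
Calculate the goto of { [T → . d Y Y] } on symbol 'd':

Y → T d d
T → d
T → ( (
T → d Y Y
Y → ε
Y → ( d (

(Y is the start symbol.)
{ [T → . ( (], [T → . d Y Y], [T → . d], [T → d . Y Y], [Y → . ( d (], [Y → . T d d], [Y → .] }

GOTO(I, 'd') = CLOSURE({ [A → αX.β] : [A → α.Xβ] ∈ I, X = 'd' })

Items with dot before 'd', with the dot advanced:
  [T → . d Y Y] → [T → d . Y Y]
Closure of the advanced items:
  [T → d . Y Y] has the dot before Y: add [Y → . T d d], [Y → .], [Y → . ( d (]
  [Y → . T d d] has the dot before T: add [T → . d], [T → . ( (], [T → . d Y Y]

GOTO = { [T → . ( (], [T → . d Y Y], [T → . d], [T → d . Y Y], [Y → . ( d (], [Y → . T d d], [Y → .] }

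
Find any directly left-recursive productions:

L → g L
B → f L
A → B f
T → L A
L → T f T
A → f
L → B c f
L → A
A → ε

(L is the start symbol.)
No direct left recursion

Direct left recursion occurs when N → N α for some non-terminal N (the right-hand side begins with the left-hand side itself).

L → g L: starts with g
B → f L: starts with f
A → B f: starts with B
T → L A: starts with L
L → T f T: starts with T
A → f: starts with f
L → B c f: starts with B
L → A: starts with A
A → ε: starts with ε

No direct left recursion found.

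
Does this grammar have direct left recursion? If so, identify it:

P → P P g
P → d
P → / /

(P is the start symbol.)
Direct left recursion occurs when N → N α for some non-terminal N (the right-hand side begins with the left-hand side itself).

P → P P g: LEFT RECURSIVE (starts with P)
P → d: starts with d
P → / /: starts with '/'

The grammar has direct left recursion on: P.

Answer: Yes, P is left-recursive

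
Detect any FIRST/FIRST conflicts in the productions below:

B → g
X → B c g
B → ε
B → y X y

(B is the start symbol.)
A FIRST/FIRST conflict occurs when two productions N → α and N → β for the same non-terminal have FIRST(α) ∩ FIRST(β) ≠ ∅ (with ε ∈ FIRST of a nullable right-hand side, so two nullable alternatives also conflict).

Productions for B:
  B → g: FIRST = { 'g' }
  B → ε: FIRST = { ε }
  B → y X y: FIRST = { 'y' }
X has only one production, so no FIRST/FIRST conflict is possible there.

All alternatives of each non-terminal have pairwise disjoint FIRST sets.

Answer: No FIRST/FIRST conflicts.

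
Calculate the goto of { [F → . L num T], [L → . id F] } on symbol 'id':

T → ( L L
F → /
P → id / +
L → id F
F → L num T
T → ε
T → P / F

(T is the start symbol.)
GOTO(I, 'id') = CLOSURE({ [A → αX.β] : [A → α.Xβ] ∈ I, X = 'id' })

Items with dot before 'id', with the dot advanced:
  [L → . id F] → [L → id . F]
Closure of the advanced items:
  [L → id . F] has the dot before F: add [F → . /], [F → . L num T]
  [F → . L num T] has the dot before L: add [L → . id F]

GOTO = { [F → . /], [F → . L num T], [L → . id F], [L → id . F] }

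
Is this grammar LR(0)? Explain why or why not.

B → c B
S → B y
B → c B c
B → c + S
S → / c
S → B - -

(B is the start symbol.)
A grammar is LR(0) if no state in the canonical LR(0) collection has:
  - both a shift item (dot before a terminal) and a complete item (shift-reduce conflict), or
  - two or more complete items (reduce-reduce conflict; the accept item [B' → B .] counts as a complete item here).

Augment with B' → B and build the canonical LR(0) collection (I0 = CLOSURE({[B' → . B]}), then GOTO on every symbol after a dot until no new states appear). It has 13 states:
  I0: { [B → . c + S], [B → . c B c], [B → . c B], [B' → . B] }  — shift
  I1: { [B' → B .] }  — accept
  I2: { [B → . c + S], [B → . c B c], [B → . c B], [B → c . + S], [B → c . B c], [B → c . B] }  — shift
  I3: { [B → . c + S], [B → . c B c], [B → . c B], [B → c + . S], [S → . / c], [S → . B - -], [S → . B y] }  — shift
  I4: { [B → c B . c], [B → c B .] }  — shift, reduce
  I5: { [B → c B c .] }  — reduce
  I6: { [S → / . c] }  — shift
  I7: { [S → B . - -], [S → B . y] }  — shift
  I8: { [B → c + S .] }  — reduce
  I9: { [S → B - . -] }  — shift
  I10: { [S → B y .] }  — reduce
  I11: { [S → B - - .] }  — reduce
  I12: { [S → / c .] }  — reduce

Conflict in state I4:
  Shift-reduce conflict between [B → c B .] and [B → c B . c]
So the grammar is NOT LR(0).

Answer: No. Shift-reduce conflict between [B → c B .] and [B → c B . c]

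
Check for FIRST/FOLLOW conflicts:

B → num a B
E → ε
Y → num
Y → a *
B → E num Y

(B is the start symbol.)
A FIRST/FOLLOW conflict occurs when a non-terminal N has a nullable alternative N → β (β ⇒* ε) and another alternative N → α with FIRST(α) ∩ FOLLOW(N) ≠ ∅: on such a lookahead the parser cannot decide between expanding α and letting N vanish via β.

Nullable non-terminals: E.
E has a nullable alternative but only one production, so nothing to check.

B, Y have no nullable alternative, so no FIRST/FOLLOW check is needed there.

No FIRST/FOLLOW conflicts found.

Answer: No FIRST/FOLLOW conflicts.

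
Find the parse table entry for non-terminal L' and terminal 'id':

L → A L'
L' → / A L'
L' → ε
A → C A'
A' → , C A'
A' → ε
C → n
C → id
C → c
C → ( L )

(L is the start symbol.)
To find M[L', 'id'], we find productions for L' where 'id' is in the predict set (PREDICT(N → α) = (FIRST(α) \ {ε}) ∪ (FOLLOW(N) if α ⇒* ε)).

Relevant sets:
  FOLLOW(L') = { $, ')' }

L' → / A L': PREDICT = { '/' }
L' → ε: PREDICT = { $, ')' }

M[L', 'id'] is empty (no production applies)

Answer: Empty (error entry)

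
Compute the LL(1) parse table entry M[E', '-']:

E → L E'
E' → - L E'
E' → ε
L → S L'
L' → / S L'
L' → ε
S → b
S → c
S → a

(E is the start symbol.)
E' → - L E'

To find M[E', '-'], we find productions for E' where '-' is in the predict set (PREDICT(N → α) = (FIRST(α) \ {ε}) ∪ (FOLLOW(N) if α ⇒* ε)).

Relevant sets:
  FOLLOW(E') = { $ }

E' → - L E': PREDICT = { '-' }
  '-' is in predict set, so this production goes in M[E', '-']
E' → ε: PREDICT = { $ }

M[E', '-'] = E' → - L E'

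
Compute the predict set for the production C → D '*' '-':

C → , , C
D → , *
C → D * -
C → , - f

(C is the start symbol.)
PREDICT(C → D '*' '-') = (FIRST(RHS) \ {ε}) ∪ (FOLLOW(C) if ε ∈ FIRST(RHS), i.e. RHS ⇒* ε)
FIRST(D) = { ',' }
FIRST(D '*' '-') = { ',' }
ε ∉ FIRST(D '*' '-'), so FOLLOW(C) is not added.
PREDICT(C → D '*' '-') = { ',' }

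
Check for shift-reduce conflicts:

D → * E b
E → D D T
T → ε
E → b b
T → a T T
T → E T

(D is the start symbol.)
Yes — I8: [T → .] vs [D → . * E b]; I9: [T → .] vs [D → . * E b]; I11: [T → .] vs [D → . * E b]; I12: [T → .] vs [D → . * E b]

Augment with D' → D and build the canonical LR(0) collection (I0 = CLOSURE({[D' → . D]}), then GOTO on every symbol after a dot until no new states appear). It has 15 states:
  I0: { [D → . * E b], [D' → . D] }  — shift
  I1: { [D → * . E b], [D → . * E b], [E → . D D T], [E → . b b] }  — shift
  I2: { [D' → D .] }  — accept
  I3: { [D → . * E b], [E → D . D T] }  — shift
  I4: { [D → * E . b] }  — shift
  I5: { [E → b . b] }  — shift
  I6: { [E → b b .] }  — reduce
  I7: { [D → * E b .] }  — reduce
  I8: { [D → . * E b], [E → . D D T], [E → . b b], [E → D D . T], [T → . E T], [T → . a T T], [T → .] }  — shift, reduce
  I9: { [D → . * E b], [E → . D D T], [E → . b b], [T → . E T], [T → . a T T], [T → .], [T → E . T] }  — shift, reduce
  I10: { [E → D D T .] }  — reduce
  I11: { [D → . * E b], [E → . D D T], [E → . b b], [T → . E T], [T → . a T T], [T → .], [T → a . T T] }  — shift, reduce
  I12: { [D → . * E b], [E → . D D T], [E → . b b], [T → . E T], [T → . a T T], [T → .], [T → a T . T] }  — shift, reduce
  I13: { [T → a T T .] }  — reduce
  I14: { [T → E T .] }  — reduce

I8 contains reduce item [T → .] and shift items [D → . * E b], [E → . b b], [T → . a T T] — shift-reduce conflict.
I9 contains reduce item [T → .] and shift items [D → . * E b], [E → . b b], [T → . a T T] — shift-reduce conflict.
I11 contains reduce item [T → .] and shift items [D → . * E b], [E → . b b], [T → . a T T] — shift-reduce conflict.
I12 contains reduce item [T → .] and shift items [D → . * E b], [E → . b b], [T → . a T T] — shift-reduce conflict.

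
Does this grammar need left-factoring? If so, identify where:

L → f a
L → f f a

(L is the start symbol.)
Left-factoring is needed when two productions for the same non-terminal
share a common prefix on the right-hand side.

Productions for L:
  L → f a
  L → f f a

Found common prefix 'f' in productions for L

Answer: Yes, L has productions with common prefix 'f'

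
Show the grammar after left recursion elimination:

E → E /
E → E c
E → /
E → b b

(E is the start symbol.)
E → / E'
E → b b E'
E' → / E'
E' → c E'
E' → ε

E is directly left-recursive. The standard transformation for
  A → A α₁ | ... | A α_m | β₁ | ... | β_n
is
  A  → β₁ A' | ... | β_n A'
  A' → α₁ A' | ... | α_m A' | ε

E → / becomes E → / E'
E → b b becomes E → b b E'
E → E / becomes E' → / E'
E → E c becomes E' → c E'
Add E' → ε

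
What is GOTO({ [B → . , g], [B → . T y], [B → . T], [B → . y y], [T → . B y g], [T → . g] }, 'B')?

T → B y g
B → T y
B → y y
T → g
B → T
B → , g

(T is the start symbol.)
{ [T → B . y g] }

GOTO(I, 'B') = CLOSURE({ [A → αX.β] : [A → α.Xβ] ∈ I, X = 'B' })

Items with dot before 'B', with the dot advanced:
  [T → . B y g] → [T → B . y g]
Closure adds nothing (no advanced item has the dot before a non-terminal).

GOTO = { [T → B . y g] }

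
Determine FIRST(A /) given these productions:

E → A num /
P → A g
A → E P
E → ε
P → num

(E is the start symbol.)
{ 'num' }

FIRST sets of the non-terminals involved (from the grammar, by fixed-point iteration):
  FIRST(A) = { 'num' }

To compute FIRST(A /), process the symbols left to right:
Symbol A is a non-terminal. Add FIRST(A) \ {ε} = { 'num' }
A is not nullable (ε ∉ FIRST(A)), so stop here.
FIRST(A /) = { 'num' }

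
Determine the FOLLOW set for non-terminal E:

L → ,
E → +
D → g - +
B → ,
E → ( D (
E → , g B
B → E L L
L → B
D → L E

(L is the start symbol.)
{ '(', '+', ',' }

In B → E L L: E is followed by L L, add FIRST(L L) \ {ε} = { '(', '+', ',' }
In D → L E: E is at the end, add FOLLOW(D)

The FOLLOW sets referred to above (computed the same way, to a fixed point):
  FOLLOW(D) = { '(' }

Taking the union: FOLLOW(E) = { '(', '+', ',' }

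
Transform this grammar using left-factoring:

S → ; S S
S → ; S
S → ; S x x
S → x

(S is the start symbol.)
S → ; S S'
S' → S
S' → ε
S' → x x
S → x

Left-factoring transforms A → αβ₁ | αβ₂ into A → αA' and A' → β₁ | β₂
(α is the longest common prefix among the alternatives). Repeat until
no nonterminal has two alternatives with a common prefix.

Round 1: S has alternatives sharing prefix '; S'. Introduce S': S → ; S S'
  Add: S' → S
  Add: S' → ε
  Add: S' → x x

No remaining common prefixes — done.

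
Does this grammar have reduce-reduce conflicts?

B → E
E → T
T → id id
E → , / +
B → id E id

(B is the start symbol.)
No reduce-reduce conflicts

A reduce-reduce conflict occurs when an LR(0) state has two complete items [A → α .] and [B → β .] — both call for a reduction, and with no lookahead the parser cannot choose between them.

Augment with B' → B and build the canonical LR(0) collection (I0 = CLOSURE({[B' → . B]}), then GOTO on every symbol after a dot until no new states appear). It has 12 states:
  I0: { [B → . E], [B → . id E id], [B' → . B], [E → . , / +], [E → . T], [T → . id id] }  — shift
  I1: { [E → , . / +] }  — shift
  I2: { [B' → B .] }  — accept
  I3: { [B → E .] }  — reduce
  I4: { [E → T .] }  — reduce
  I5: { [B → id . E id], [E → . , / +], [E → . T], [T → . id id], [T → id . id] }  — shift
  I6: { [B → id E . id] }  — shift
  I7: { [T → id . id], [T → id id .] }  — shift, reduce
  I8: { [T → id id .] }  — reduce
  I9: { [B → id E id .] }  — reduce
  I10: { [E → , / . +] }  — shift
  I11: { [E → , / + .] }  — reduce

No state contains more than one complete item.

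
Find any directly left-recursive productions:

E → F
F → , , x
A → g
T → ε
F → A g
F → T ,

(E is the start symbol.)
Direct left recursion occurs when N → N α for some non-terminal N (the right-hand side begins with the left-hand side itself).

E → F: starts with F
F → , , x: starts with ','
A → g: starts with g
T → ε: starts with ε
F → A g: starts with A
F → T ,: starts with T

No direct left recursion found.

Answer: No direct left recursion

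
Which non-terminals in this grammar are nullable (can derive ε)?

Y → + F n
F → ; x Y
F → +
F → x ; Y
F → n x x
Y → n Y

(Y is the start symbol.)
There are no ε-productions, so no non-terminal can derive ε.
No non-terminals are nullable.

Answer: None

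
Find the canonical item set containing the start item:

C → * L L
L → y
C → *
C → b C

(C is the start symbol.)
First, augment the grammar with C' → C
I₀ = CLOSURE({ [C' → . C] }):
  [C' → . C] has the dot before C: add [C → . * L L], [C → . *], [C → . b C]
No further items can be added.

I₀ = { [C → . * L L], [C → . *], [C → . b C], [C' → . C] }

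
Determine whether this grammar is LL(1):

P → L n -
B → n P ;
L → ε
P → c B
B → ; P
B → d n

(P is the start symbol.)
A grammar is LL(1) if for each non-terminal N with multiple productions, the predict sets of those productions are pairwise disjoint, where PREDICT(N → α) = (FIRST(α) \ {ε}) ∪ (FOLLOW(N) if α ⇒* ε).

Relevant sets:
  FIRST(L) = { ε }

For P:
  PREDICT(P → L n '-') = { 'n' }
  PREDICT(P → c B) = { 'c' }
For B:
  PREDICT(B → n P ';') = { 'n' }
  PREDICT(B → ';' P) = { ';' }
  PREDICT(B → d n) = { 'd' }
L has a single production, so nothing to check there.

All predict sets are disjoint. The grammar IS LL(1).

Answer: Yes, the grammar is LL(1).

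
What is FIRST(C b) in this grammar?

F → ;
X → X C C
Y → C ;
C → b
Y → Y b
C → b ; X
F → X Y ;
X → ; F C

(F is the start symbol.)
{ 'b' }

FIRST sets of the non-terminals involved (from the grammar, by fixed-point iteration):
  FIRST(C) = { 'b' }

To compute FIRST(C b), process the symbols left to right:
Symbol C is a non-terminal. Add FIRST(C) \ {ε} = { 'b' }
C is not nullable (ε ∉ FIRST(C)), so stop here.
FIRST(C b) = { 'b' }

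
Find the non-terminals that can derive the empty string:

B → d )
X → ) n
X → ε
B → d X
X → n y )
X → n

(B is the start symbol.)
{ 'X' }

ε-productions: X → ε
So X is immediately nullable.
No further non-terminal can be added: every production for the remaining non-terminals contains a terminal or a non-nullable non-terminal.
Nullable = { 'X' }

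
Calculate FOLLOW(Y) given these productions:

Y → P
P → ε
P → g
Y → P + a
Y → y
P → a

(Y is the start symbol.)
Y is the start symbol, so $ ∈ FOLLOW(Y).
Y does not occur on any right-hand side.

Taking the union: FOLLOW(Y) = { $ }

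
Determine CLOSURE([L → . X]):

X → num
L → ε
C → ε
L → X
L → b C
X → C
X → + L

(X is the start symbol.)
To compute CLOSURE, for each item [A → α.Bβ] where B is a non-terminal, add [B → .γ] for all productions B → γ; repeat for the newly added items until nothing changes.

Start with: [L → . X]
  [L → . X] has the dot before X: add [X → . num], [X → . C], [X → . + L]
  [X → . C] has the dot before C: add [C → .]
No further items can be added.

CLOSURE = { [C → .], [L → . X], [X → . + L], [X → . C], [X → . num] }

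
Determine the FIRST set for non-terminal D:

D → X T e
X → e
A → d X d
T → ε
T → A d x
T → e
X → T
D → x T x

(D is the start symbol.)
To compute FIRST(D), examine every production with D on the left-hand side, reading each right-hand side left to right until a non-nullable symbol is reached.

FIRST sets of the other non-terminals involved (by the same procedure, iterated to a fixed point):
  FIRST(X) = { 'd', 'e', ε }
  FIRST(T) = { 'd', 'e', ε }

From D → X T e:
  - X is a non-terminal: add FIRST(X) \ {ε} = { 'd', 'e' }
    X is nullable, so continue to the next symbol
  - T is a non-terminal: add FIRST(T) \ {ε} = { 'd', 'e' }
    T is nullable, so continue to the next symbol
  - e is a terminal: add 'e' and stop
From D → x T x:
  - x is a terminal: add 'x' and stop

Collecting: FIRST(D) = { 'd', 'e', 'x' }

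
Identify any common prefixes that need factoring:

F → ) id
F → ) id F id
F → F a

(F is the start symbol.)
Yes, F has productions with common prefix ') id'

Left-factoring is needed when two productions for the same non-terminal
share a common prefix on the right-hand side.

Productions for F:
  F → ) id
  F → ) id F id
  F → F a

Found common prefix ') id' in productions for F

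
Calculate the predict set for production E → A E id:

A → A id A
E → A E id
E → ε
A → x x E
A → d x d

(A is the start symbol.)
{ 'd', 'x' }

PREDICT(E → A E id) = (FIRST(RHS) \ {ε}) ∪ (FOLLOW(E) if ε ∈ FIRST(RHS), i.e. RHS ⇒* ε)
FIRST(A) = { 'd', 'x' }
FIRST(A E id) = { 'd', 'x' }
ε ∉ FIRST(A E id), so FOLLOW(E) is not added.
PREDICT(E → A E id) = { 'd', 'x' }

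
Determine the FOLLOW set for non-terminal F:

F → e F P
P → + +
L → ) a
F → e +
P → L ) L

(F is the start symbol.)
{ $, ')', '+' }

To compute FOLLOW(F), find every occurrence of F on a right-hand side N → α F β: add FIRST(β) \ {ε}, and if β is empty or nullable also add FOLLOW(N). Iterate to a fixed point.

F is the start symbol, so $ ∈ FOLLOW(F).
In F → e F P: F is followed by P, add FIRST(P) \ {ε} = { ')', '+' }

Taking the union: FOLLOW(F) = { $, ')', '+' }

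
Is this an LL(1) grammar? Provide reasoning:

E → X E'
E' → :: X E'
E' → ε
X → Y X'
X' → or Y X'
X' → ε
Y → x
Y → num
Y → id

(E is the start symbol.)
Yes, the grammar is LL(1).

Relevant sets:
  FOLLOW(E') = { $ }
  FOLLOW(X') = { $, '::' }

For E':
  PREDICT(E' → :: X E') = { '::' }
  PREDICT(E' → ε) = { $ }
For X':
  PREDICT(X' → or Y X') = { 'or' }
  PREDICT(X' → ε) = { $, '::' }
For Y:
  PREDICT(Y → x) = { 'x' }
  PREDICT(Y → num) = { 'num' }
  PREDICT(Y → id) = { 'id' }
E, X have a single production, so nothing to check there.

All predict sets are disjoint. The grammar IS LL(1).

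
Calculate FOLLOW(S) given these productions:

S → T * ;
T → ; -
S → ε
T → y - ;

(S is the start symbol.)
{ $ }

S is the start symbol, so $ ∈ FOLLOW(S).
S does not occur on any right-hand side.

Taking the union: FOLLOW(S) = { $ }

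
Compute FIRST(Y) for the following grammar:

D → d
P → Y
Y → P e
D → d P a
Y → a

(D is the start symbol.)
{ 'a' }

To compute FIRST(Y), examine every production with Y on the left-hand side, reading each right-hand side left to right until a non-nullable symbol is reached.

FIRST sets of the other non-terminals involved (by the same procedure, iterated to a fixed point):
  FIRST(P) = { 'a' }

From Y → P e:
  - P is a non-terminal: add FIRST(P) \ {ε} = { 'a' }
    P is not nullable, so stop
From Y → a:
  - a is a terminal: add 'a' and stop

Collecting: FIRST(Y) = { 'a' }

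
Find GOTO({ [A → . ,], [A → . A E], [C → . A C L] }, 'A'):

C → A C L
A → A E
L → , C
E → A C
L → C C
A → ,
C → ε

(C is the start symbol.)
{ [A → . ,], [A → . A E], [A → A . E], [C → . A C L], [C → .], [C → A . C L], [E → . A C] }

GOTO(I, 'A') = CLOSURE({ [A → αX.β] : [A → α.Xβ] ∈ I, X = 'A' })

Items with dot before 'A', with the dot advanced:
  [A → . A E] → [A → A . E]
  [C → . A C L] → [C → A . C L]
Closure of the advanced items:
  [A → A . E] has the dot before E: add [E → . A C]
  [C → A . C L] has the dot before C: add [C → . A C L], [C → .]
  [E → . A C] has the dot before A: add [A → . A E], [A → . ,]

GOTO = { [A → . ,], [A → . A E], [A → A . E], [C → . A C L], [C → .], [C → A . C L], [E → . A C] }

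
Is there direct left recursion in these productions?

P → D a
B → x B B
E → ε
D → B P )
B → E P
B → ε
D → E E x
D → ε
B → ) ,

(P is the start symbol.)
Direct left recursion occurs when N → N α for some non-terminal N (the right-hand side begins with the left-hand side itself).

P → D a: starts with D
B → x B B: starts with x
E → ε: starts with ε
D → B P ): starts with B
B → E P: starts with E
B → ε: starts with ε
D → E E x: starts with E
D → ε: starts with ε
B → ) ,: starts with ')'

No direct left recursion found.

Answer: No direct left recursion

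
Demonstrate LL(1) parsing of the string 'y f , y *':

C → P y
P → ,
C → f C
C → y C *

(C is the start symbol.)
LL(1) parsing maintains a stack (initially the start symbol over $) and the input. At each step: if the stack top is a terminal, match it against the current input token; if it is a non-terminal N, replace it with the RHS of M[N, lookahead] (the unique production whose predict set contains the lookahead).

Stack is shown with the top on the left.

Stack    Input        Action
----------------------------
C $      y f , y * $  output C → y C *
y C * $  y f , y * $  match 'y'
C * $    f , y * $    output C → f C
f C * $  f , y * $    match 'f'
C * $    , y * $      output C → P y
P y * $  , y * $      output P → ,
, y * $  , y * $      match ','
y * $    y * $        match 'y'
* $      * $          match '*'
$        $            accept

The string is accepted.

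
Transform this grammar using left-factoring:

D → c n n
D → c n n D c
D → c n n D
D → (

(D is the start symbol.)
D → c n n D'
D' → ε
D' → D D''
D'' → c
D'' → ε
D → (

Left-factoring transforms A → αβ₁ | αβ₂ into A → αA' and A' → β₁ | β₂
(α is the longest common prefix among the alternatives). Repeat until
no nonterminal has two alternatives with a common prefix.

Round 1: D has alternatives sharing prefix 'c n n'. Introduce D': D → c n n D'
  Add: D' → ε
  Add: D' → D c
  Add: D' → D

Round 2: D' has alternatives sharing prefix 'D'. Introduce D'': D' → D D''
  Add: D'' → c
  Add: D'' → ε

No remaining common prefixes — done.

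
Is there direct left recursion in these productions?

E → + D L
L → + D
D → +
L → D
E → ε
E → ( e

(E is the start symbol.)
No direct left recursion

Direct left recursion occurs when N → N α for some non-terminal N (the right-hand side begins with the left-hand side itself).

E → + D L: starts with '+'
L → + D: starts with '+'
D → +: starts with '+'
L → D: starts with D
E → ε: starts with ε
E → ( e: starts with '('

No direct left recursion found.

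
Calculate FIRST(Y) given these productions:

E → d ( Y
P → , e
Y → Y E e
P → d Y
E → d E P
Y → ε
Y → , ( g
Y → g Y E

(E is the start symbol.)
{ ',', 'd', 'g', ε }

FIRST sets of the other non-terminals involved (by the same procedure, iterated to a fixed point):
  FIRST(E) = { 'd' }

From Y → Y E e:
  - Y is the symbol being defined: contributes nothing new
    Y is nullable, so continue to the next symbol
  - E is a non-terminal: add FIRST(E) \ {ε} = { 'd' }
    E is not nullable, so stop
From Y → ε:
  - ε-production, so ε ∈ FIRST(Y)
From Y → , ( g:
  - ',' is a terminal: add ',' and stop
From Y → g Y E:
  - g is a terminal: add 'g' and stop

Collecting: FIRST(Y) = { ',', 'd', 'g', ε }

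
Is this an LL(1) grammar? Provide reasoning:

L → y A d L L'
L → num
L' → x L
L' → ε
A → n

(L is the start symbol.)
No. Predict set conflict for L': { 'x' }

A grammar is LL(1) if for each non-terminal N with multiple productions, the predict sets of those productions are pairwise disjoint, where PREDICT(N → α) = (FIRST(α) \ {ε}) ∪ (FOLLOW(N) if α ⇒* ε).

Relevant sets:
  FOLLOW(L') = { $, 'x' }

For L:
  PREDICT(L → y A d L L') = { 'y' }
  PREDICT(L → num) = { 'num' }
For L':
  PREDICT(L' → x L) = { 'x' }
  PREDICT(L' → ε) = { $, 'x' }
A has a single production, so nothing to check there.

Conflict found: Predict set conflict for L': { 'x' }
The grammar is NOT LL(1).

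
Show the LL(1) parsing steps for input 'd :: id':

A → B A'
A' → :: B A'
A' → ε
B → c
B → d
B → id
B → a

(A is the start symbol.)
LL(1) parsing maintains a stack (initially the start symbol over $) and the input. At each step: if the stack top is a terminal, match it against the current input token; if it is a non-terminal N, replace it with the RHS of M[N, lookahead] (the unique production whose predict set contains the lookahead).

Stack is shown with the top on the left.

Stack      Input      Action
----------------------------
A $        d :: id $  output A → B A'
B A' $     d :: id $  output B → d
d A' $     d :: id $  match 'd'
A' $       :: id $    output A' → :: B A'
:: B A' $  :: id $    match '::'
B A' $     id $       output B → id
id A' $    id $       match 'id'
A' $       $          output A' → ε
$          $          accept

The string is accepted.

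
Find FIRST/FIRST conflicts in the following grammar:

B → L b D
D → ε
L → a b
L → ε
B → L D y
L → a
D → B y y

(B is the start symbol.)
FIRST sets of the non-terminals at (or reachable through a nullable prefix from) the front of some alternative:
  FIRST(L) = { 'a', ε }
  FIRST(D) = { 'a', 'b', 'y', ε }
  FIRST(B) = { 'a', 'b', 'y' }

Productions for B:
  B → L b D: FIRST = { 'a', 'b' }
  B → L D y: FIRST = { 'a', 'b', 'y' }
Productions for D:
  D → ε: FIRST = { ε }
  D → B y y: FIRST = { 'a', 'b', 'y' }
Productions for L:
  L → a b: FIRST = { 'a' }
  L → ε: FIRST = { ε }
  L → a: FIRST = { 'a' }

Conflict for B: B → L b D and B → L D y
  Overlap: { 'a', 'b' }
Conflict for L: L → a b and L → a
  Overlap: { 'a' }

Answer: Yes. B → L b D / B → L D y on { 'a', 'b' }; L → a b / L → a on { 'a' }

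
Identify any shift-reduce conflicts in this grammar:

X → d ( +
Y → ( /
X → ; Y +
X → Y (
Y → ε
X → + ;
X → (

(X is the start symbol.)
A shift-reduce conflict occurs when an LR(0) state has both:
  - a complete (reduce) item [A → α .] (dot at the end), and
  - a shift item [B → β . c γ] (dot before a terminal).

Augment with X' → X and build the canonical LR(0) collection (I0 = CLOSURE({[X' → . X]}), then GOTO on every symbol after a dot until no new states appear). It has 15 states:
  I0: { [X → . (], [X → . + ;], [X → . ; Y +], [X → . Y (], [X → . d ( +], [X' → . X], [Y → . ( /], [Y → .] }  — shift, reduce
  I1: { [X → ( .], [Y → ( . /] }  — shift, reduce
  I2: { [X → + . ;] }  — shift
  I3: { [X → ; . Y +], [Y → . ( /], [Y → .] }  — shift, reduce
  I4: { [X' → X .] }  — accept
  I5: { [X → Y . (] }  — shift
  I6: { [X → d . ( +] }  — shift
  I7: { [X → d ( . +] }  — shift
  I8: { [X → d ( + .] }  — reduce
  I9: { [X → Y ( .] }  — reduce
  I10: { [Y → ( . /] }  — shift
  I11: { [X → ; Y . +] }  — shift
  I12: { [X → ; Y + .] }  — reduce
  I13: { [Y → ( / .] }  — reduce
  I14: { [X → + ; .] }  — reduce

I0 contains reduce item [Y → .] and shift items [X → . (], [X → . + ;], [X → . ; Y +], [X → . d ( +], [Y → . ( /] — shift-reduce conflict.
I1 contains reduce item [X → ( .] and shift item [Y → ( . /] — shift-reduce conflict.
I3 contains reduce item [Y → .] and shift item [Y → . ( /] — shift-reduce conflict.

Answer: Yes — I0: [Y → .] vs [X → . (]; I1: [X → ( .] vs [Y → ( . /]; I3: [Y → .] vs [Y → . ( /]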